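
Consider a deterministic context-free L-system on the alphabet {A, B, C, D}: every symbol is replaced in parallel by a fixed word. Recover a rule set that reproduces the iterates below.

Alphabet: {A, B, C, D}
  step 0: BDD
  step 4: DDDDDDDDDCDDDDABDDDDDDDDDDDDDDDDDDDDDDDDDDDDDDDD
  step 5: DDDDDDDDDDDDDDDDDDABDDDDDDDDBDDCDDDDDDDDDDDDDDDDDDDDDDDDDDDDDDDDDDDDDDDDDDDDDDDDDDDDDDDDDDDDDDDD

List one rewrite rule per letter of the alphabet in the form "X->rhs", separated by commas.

A->BD, B->DC, C->AB, D->DD

  step 4 ⇒ step 5: DDDDDDDDDCDDDDABDDDDDDDDDDDDDDDDDDDDDDDDDDDDDDDD ⇒ DD·DD·DD·DD·DD·DD·DD·DD·DD·AB·DD·DD·DD·DD·BD·DC·DD·DD·DD·DD·DD·DD·DD·DD·DD·DD·DD·DD·DD·DD·DD·DD·DD·DD·DD·DD·DD·DD·DD·DD·DD·DD·DD·DD·DD·DD·DD·DD
    A ↦ BD
    B ↦ DC
    C ↦ AB
    D ↦ DD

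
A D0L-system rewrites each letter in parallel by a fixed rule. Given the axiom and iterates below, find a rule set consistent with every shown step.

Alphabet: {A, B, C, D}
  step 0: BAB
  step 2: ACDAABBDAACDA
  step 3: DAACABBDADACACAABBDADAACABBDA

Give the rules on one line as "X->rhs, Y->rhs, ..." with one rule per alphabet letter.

A->DA, B->CA, C->AC, D->ABB

  step 2 ⇒ step 3: ACDAABBDAACDA ⇒ DA·AC·ABB·DA·DA·CA·CA·ABB·DA·DA·AC·ABB·DA
    A ↦ DA
    B ↦ CA
    C ↦ AC
    D ↦ ABB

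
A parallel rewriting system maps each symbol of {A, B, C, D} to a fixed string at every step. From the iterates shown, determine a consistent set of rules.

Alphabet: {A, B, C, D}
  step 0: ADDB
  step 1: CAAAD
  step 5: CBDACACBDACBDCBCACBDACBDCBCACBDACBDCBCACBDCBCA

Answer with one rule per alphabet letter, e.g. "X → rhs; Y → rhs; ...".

A->CA, B->D, C->CB, D->A

  step 0 ⇒ step 1: ADDB ⇒ CA·A·A·D
    A ↦ CA
    B ↦ D
    D ↦ A
    C ↦ CB  (constrained at step 1)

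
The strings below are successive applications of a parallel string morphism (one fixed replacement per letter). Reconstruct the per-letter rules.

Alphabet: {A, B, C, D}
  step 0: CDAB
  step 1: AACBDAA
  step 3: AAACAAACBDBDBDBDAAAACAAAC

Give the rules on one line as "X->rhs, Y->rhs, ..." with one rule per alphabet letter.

  step 0 ⇒ step 1: CDAB ⇒ A·AC·BD·AA
    A ↦ BD
    B ↦ AA
    C ↦ A
    D ↦ AC

A->BD, B->AA, C->A, D->AC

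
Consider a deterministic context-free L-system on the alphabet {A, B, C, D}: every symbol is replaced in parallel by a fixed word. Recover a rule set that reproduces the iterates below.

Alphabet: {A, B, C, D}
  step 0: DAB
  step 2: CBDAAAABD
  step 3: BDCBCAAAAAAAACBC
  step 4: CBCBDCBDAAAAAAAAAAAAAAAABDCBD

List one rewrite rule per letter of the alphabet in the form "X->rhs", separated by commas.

  step 3 ⇒ step 4: BDCBCAAAAAAAACBC ⇒ C·BC·BD·C·BD·AA·AA·AA·AA·AA·AA·AA·AA·BD·C·BD
    A ↦ AA
    B ↦ C
    C ↦ BD
    D ↦ BC

A->AA, B->C, C->BD, D->BC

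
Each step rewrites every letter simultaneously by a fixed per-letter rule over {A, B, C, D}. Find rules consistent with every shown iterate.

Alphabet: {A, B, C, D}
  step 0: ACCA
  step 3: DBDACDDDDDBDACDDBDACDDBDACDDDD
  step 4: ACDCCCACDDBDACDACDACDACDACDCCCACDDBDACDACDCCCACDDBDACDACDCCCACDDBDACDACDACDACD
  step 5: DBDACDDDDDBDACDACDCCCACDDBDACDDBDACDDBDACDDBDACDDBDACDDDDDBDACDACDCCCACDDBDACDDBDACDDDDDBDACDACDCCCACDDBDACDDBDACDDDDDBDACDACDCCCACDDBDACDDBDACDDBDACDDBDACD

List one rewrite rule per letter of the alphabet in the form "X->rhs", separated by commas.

A->DB, B->CCC, C->D, D->ACD

  step 4 ⇒ step 5: ACDCCCACDDBDACDACDACDACDACDCCCACDDBDACDACDCCCACDDBDACDACDCCCACDDBDACDACDACDACD ⇒ DB·D·ACD·D·D·D·DB·D·ACD·ACD·CCC·ACD·DB·D·ACD·DB·D·ACD·DB·D·ACD·DB·D·ACD·DB·D·ACD·D·D·D·DB·D·ACD·ACD·CCC·ACD·DB·D·ACD·DB·D·ACD·D·D·D·DB·D·ACD·ACD·CCC·ACD·DB·D·ACD·DB·D·ACD·D·D·D·DB·D·ACD·ACD·CCC·ACD·DB·D·ACD·DB·D·ACD·DB·D·ACD·DB·D·ACD
    A ↦ DB
    B ↦ CCC
    C ↦ D
    D ↦ ACD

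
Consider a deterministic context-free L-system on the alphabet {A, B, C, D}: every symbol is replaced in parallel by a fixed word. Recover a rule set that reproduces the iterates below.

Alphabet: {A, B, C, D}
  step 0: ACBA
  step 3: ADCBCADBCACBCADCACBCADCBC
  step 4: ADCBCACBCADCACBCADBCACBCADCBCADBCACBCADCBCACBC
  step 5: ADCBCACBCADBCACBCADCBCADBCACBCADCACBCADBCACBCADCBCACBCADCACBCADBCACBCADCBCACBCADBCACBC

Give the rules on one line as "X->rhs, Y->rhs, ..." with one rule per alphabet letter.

A->AD, B->AC, C->BC, D->C

  step 4 ⇒ step 5: ADCBCACBCADCACBCADBCACBCADCBCADBCACBCADCBCACBC ⇒ AD·C·BC·AC·BC·AD·BC·AC·BC·AD·C·BC·AD·BC·AC·BC·AD·C·AC·BC·AD·BC·AC·BC·AD·C·BC·AC·BC·AD·C·AC·BC·AD·BC·AC·BC·AD·C·BC·AC·BC·AD·BC·AC·BC
    A ↦ AD
    B ↦ AC
    C ↦ BC
    D ↦ C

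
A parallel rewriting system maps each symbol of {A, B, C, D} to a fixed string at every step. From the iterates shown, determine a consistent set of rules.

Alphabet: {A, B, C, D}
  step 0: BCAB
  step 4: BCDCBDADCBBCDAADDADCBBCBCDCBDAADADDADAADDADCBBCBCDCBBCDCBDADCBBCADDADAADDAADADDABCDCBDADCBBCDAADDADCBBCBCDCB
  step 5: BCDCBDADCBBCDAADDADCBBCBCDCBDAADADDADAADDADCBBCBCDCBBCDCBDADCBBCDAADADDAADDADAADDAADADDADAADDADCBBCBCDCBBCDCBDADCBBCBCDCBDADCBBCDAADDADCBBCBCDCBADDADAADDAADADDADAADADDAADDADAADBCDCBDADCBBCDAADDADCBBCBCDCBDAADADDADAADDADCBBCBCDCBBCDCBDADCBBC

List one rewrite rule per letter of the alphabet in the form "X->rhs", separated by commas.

  step 4 ⇒ step 5: BCDCBDADCBBCDAADDADCBBCBCDCBDAADADDADAADDADCBBCBCDCBBCDCBDADCBBCADDADAADDAADADDABCDCBDADCBBCDAADDADCBBCBCDCB ⇒ BC·DCB·DA·DCB·BC·DA·AD·DA·DCB·BC·BC·DCB·DA·AD·AD·DA·DA·AD·DA·DCB·BC·BC·DCB·BC·DCB·DA·DCB·BC·DA·AD·AD·DA·AD·DA·DA·AD·DA·AD·AD·DA·DA·AD·DA·DCB·BC·BC·DCB·BC·DCB·DA·DCB·BC·BC·DCB·DA·DCB·BC·DA·AD·DA·DCB·BC·BC·DCB·AD·DA·DA·AD·DA·AD·AD·DA·DA·AD·AD·DA·AD·DA·DA·AD·BC·DCB·DA·DCB·BC·DA·AD·DA·DCB·BC·BC·DCB·DA·AD·AD·DA·DA·AD·DA·DCB·BC·BC·DCB·BC·DCB·DA·DCB·BC
    A ↦ AD
    B ↦ BC
    C ↦ DCB
    D ↦ DA

A->AD, B->BC, C->DCB, D->DA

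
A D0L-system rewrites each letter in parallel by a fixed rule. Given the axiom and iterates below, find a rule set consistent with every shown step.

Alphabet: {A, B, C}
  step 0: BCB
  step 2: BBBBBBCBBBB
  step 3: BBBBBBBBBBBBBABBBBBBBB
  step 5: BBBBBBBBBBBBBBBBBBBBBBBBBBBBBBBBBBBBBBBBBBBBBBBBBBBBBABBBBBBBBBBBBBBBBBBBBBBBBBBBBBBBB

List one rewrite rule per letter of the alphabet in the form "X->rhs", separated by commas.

  step 2 ⇒ step 3: BBBBBBCBBBB ⇒ BB·BB·BB·BB·BB·BB·BA·BB·BB·BB·BB
    B ↦ BB
    C ↦ BA
    A ↦ C  (constrained at step 3)

A->C, B->BB, C->BA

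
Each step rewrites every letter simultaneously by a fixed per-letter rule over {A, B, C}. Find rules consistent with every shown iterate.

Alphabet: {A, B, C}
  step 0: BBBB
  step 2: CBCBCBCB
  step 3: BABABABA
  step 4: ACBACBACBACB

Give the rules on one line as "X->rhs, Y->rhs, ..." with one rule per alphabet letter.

A->CB, B->A, C->B

  step 3 ⇒ step 4: BABABABA ⇒ A·CB·A·CB·A·CB·A·CB
    A ↦ CB
    B ↦ A
  step 2 ⇒ step 3: CBCBCBCB ⇒ B·A·B·A·B·A·B·A
    C ↦ B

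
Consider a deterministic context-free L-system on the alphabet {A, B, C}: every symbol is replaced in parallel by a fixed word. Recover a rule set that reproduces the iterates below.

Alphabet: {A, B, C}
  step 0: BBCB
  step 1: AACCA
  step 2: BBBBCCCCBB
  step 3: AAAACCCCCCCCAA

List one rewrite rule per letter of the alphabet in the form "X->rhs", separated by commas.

A->BB, B->A, C->CC

  step 2 ⇒ step 3: BBBBCCCCBB ⇒ A·A·A·A·CC·CC·CC·CC·A·A
    B ↦ A
    C ↦ CC
  step 1 ⇒ step 2: AACCA ⇒ BB·BB·CC·CC·BB
    A ↦ BB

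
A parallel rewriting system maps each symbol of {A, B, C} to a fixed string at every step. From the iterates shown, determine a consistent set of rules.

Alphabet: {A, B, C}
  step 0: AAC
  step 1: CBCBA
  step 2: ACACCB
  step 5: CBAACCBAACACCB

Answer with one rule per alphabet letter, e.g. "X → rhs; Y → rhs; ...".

  step 1 ⇒ step 2: CBCBA ⇒ A·C·A·C·CB
    A ↦ CB
    B ↦ C
    C ↦ A

A->CB, B->C, C->A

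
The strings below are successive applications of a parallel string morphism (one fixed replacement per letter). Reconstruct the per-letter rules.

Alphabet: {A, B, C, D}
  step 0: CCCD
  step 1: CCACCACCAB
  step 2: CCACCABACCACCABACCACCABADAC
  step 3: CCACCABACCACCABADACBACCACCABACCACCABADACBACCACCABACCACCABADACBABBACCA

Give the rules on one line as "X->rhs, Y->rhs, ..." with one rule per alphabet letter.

  step 2 ⇒ step 3: CCACCABACCACCABACCACCABADAC ⇒ CCA·CCA·BA·CCA·CCA·BA·DAC·BA·CCA·CCA·BA·CCA·CCA·BA·DAC·BA·CCA·CCA·BA·CCA·CCA·BA·DAC·BA·B·BA·CCA
    A ↦ BA
    B ↦ DAC
    C ↦ CCA
    D ↦ B

A->BA, B->DAC, C->CCA, D->B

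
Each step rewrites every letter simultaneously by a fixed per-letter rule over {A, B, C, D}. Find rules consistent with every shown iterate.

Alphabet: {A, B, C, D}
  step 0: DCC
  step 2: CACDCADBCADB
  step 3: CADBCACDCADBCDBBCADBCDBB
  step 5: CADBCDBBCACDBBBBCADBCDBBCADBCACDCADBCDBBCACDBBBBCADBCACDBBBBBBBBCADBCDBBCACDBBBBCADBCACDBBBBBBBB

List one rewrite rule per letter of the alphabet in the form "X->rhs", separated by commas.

A->DB, B->BB, C->CA, D->CD

  step 2 ⇒ step 3: CACDCADBCADB ⇒ CA·DB·CA·CD·CA·DB·CD·BB·CA·DB·CD·BB
    A ↦ DB
    B ↦ BB
    C ↦ CA
    D ↦ CD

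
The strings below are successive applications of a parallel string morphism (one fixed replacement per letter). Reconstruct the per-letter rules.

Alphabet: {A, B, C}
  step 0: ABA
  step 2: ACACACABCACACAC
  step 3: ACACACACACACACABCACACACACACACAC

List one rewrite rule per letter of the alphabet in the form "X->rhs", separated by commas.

A->AC, B->ABC, C->AC

  step 2 ⇒ step 3: ACACACABCACACAC ⇒ AC·AC·AC·AC·AC·AC·AC·ABC·AC·AC·AC·AC·AC·AC·AC
    A ↦ AC
    B ↦ ABC
    C ↦ AC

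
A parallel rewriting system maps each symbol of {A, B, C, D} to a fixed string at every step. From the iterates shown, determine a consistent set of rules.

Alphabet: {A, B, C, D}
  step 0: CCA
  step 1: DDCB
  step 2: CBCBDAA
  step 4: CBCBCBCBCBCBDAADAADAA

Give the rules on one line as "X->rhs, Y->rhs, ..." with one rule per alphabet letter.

A->CB, B->AA, C->D, D->CB

  step 1 ⇒ step 2: DDCB ⇒ CB·CB·D·AA
    B ↦ AA
    C ↦ D
    D ↦ CB
  step 0 ⇒ step 1: CCA ⇒ D·D·CB
    A ↦ CB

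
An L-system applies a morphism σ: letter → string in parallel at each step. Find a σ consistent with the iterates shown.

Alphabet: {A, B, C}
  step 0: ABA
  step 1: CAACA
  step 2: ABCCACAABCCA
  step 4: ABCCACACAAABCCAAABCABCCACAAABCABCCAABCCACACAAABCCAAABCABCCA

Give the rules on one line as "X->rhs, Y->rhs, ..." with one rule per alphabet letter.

A->CA, B->A, C->ABC

  step 1 ⇒ step 2: CAACA ⇒ ABC·CA·CA·ABC·CA
    A ↦ CA
    C ↦ ABC
  step 0 ⇒ step 1: ABA ⇒ CA·A·CA
    B ↦ A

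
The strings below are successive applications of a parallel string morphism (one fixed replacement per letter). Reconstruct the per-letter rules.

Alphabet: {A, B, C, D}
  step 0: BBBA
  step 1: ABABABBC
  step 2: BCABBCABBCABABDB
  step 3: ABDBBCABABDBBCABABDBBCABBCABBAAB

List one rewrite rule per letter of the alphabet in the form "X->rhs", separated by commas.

  step 2 ⇒ step 3: BCABBCABBCABABDB ⇒ AB·DB·BC·AB·AB·DB·BC·AB·AB·DB·BC·AB·BC·AB·BA·AB
    A ↦ BC
    B ↦ AB
    C ↦ DB
    D ↦ BA

A->BC, B->AB, C->DB, D->BA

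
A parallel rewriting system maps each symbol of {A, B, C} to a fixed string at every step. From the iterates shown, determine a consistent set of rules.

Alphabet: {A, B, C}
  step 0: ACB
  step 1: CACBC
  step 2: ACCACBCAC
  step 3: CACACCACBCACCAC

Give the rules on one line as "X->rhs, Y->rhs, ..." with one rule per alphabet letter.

  step 2 ⇒ step 3: ACCACBCAC ⇒ C·AC·AC·C·AC·BC·AC·C·AC
    A ↦ C
    B ↦ BC
    C ↦ AC

A->C, B->BC, C->AC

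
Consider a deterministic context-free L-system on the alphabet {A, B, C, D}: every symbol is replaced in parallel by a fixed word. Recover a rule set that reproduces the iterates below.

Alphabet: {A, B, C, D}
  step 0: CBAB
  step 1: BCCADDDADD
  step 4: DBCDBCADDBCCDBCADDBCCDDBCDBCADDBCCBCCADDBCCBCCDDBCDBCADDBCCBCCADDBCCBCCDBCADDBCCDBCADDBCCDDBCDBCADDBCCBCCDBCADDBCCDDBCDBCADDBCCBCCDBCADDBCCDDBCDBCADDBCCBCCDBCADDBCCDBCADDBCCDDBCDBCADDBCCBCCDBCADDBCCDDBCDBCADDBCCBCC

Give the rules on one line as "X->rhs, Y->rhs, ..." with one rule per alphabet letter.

A->D, B->ADD, C->BCC, D->DBC

  step 0 ⇒ step 1: CBAB ⇒ BCC·ADD·D·ADD
    A ↦ D
    B ↦ ADD
    C ↦ BCC
    D ↦ DBC  (constrained at step 1)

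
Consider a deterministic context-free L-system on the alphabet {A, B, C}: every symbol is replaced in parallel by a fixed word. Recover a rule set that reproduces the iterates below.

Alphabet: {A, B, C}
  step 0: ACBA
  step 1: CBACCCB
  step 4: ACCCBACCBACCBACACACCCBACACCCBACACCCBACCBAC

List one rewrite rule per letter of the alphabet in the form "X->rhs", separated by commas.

  step 0 ⇒ step 1: ACBA ⇒ CB·AC·C·CB
    A ↦ CB
    B ↦ C
    C ↦ AC

A->CB, B->C, C->AC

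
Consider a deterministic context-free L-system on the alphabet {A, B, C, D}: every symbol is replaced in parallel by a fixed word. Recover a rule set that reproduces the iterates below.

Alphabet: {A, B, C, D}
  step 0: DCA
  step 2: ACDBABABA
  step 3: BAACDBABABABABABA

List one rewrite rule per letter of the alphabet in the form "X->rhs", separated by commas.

  step 2 ⇒ step 3: ACDBABABA ⇒ BA·A·CD·BA·BA·BA·BA·BA·BA
    A ↦ BA
    B ↦ BA
    C ↦ A
    D ↦ CD

A->BA, B->BA, C->A, D->CD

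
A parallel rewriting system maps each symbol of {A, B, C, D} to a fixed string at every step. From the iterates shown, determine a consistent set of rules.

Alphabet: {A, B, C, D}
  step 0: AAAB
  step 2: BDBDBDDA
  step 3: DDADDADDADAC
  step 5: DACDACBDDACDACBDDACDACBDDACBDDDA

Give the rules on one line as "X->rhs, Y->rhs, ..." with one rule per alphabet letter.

A->C, B->D, C->BD, D->DA

  step 2 ⇒ step 3: BDBDBDDA ⇒ D·DA·D·DA·D·DA·DA·C
    A ↦ C
    B ↦ D
    D ↦ DA
    C ↦ BD  (constrained at step 3)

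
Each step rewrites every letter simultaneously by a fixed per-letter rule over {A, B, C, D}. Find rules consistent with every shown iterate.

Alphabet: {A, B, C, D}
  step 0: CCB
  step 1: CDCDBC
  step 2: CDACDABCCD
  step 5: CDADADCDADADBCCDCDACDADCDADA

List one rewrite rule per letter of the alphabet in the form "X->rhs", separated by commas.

A->D, B->BC, C->CD, D->A

  step 1 ⇒ step 2: CDCDBC ⇒ CD·A·CD·A·BC·CD
    B ↦ BC
    C ↦ CD
    D ↦ A
    A ↦ D  (constrained at step 2)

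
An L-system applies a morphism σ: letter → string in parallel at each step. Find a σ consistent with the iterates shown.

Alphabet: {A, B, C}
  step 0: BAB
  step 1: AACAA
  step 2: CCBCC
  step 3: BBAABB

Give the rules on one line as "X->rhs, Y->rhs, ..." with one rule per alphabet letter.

A->C, B->AA, C->B

  step 2 ⇒ step 3: CCBCC ⇒ B·B·AA·B·B
    B ↦ AA
    C ↦ B
  step 0 ⇒ step 1: BAB ⇒ AA·C·AA
    A ↦ C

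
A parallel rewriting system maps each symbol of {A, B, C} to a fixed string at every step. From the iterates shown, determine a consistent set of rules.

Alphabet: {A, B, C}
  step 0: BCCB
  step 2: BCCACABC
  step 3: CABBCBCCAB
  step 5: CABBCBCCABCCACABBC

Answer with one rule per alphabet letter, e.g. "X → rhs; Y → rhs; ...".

  step 2 ⇒ step 3: BCCACABC ⇒ CA·B·B·C·B·C·CA·B
    A ↦ C
    B ↦ CA
    C ↦ B

A->C, B->CA, C->B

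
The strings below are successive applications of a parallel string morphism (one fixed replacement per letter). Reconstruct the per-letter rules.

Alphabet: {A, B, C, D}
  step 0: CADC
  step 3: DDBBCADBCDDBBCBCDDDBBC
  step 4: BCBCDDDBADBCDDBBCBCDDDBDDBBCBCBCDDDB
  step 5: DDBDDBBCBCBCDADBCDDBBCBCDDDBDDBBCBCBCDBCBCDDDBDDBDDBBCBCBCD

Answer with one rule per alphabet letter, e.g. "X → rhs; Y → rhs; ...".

  step 4 ⇒ step 5: BCBCDDDBADBCDDBBCBCDDDBDDBBCBCBCDDDB ⇒ D·DB·D·DB·BC·BC·BC·D·AD·BC·D·DB·BC·BC·D·D·DB·D·DB·BC·BC·BC·D·BC·BC·D·D·DB·D·DB·D·DB·BC·BC·BC·D
    A ↦ AD
    B ↦ D
    C ↦ DB
    D ↦ BC

A->AD, B->D, C->DB, D->BC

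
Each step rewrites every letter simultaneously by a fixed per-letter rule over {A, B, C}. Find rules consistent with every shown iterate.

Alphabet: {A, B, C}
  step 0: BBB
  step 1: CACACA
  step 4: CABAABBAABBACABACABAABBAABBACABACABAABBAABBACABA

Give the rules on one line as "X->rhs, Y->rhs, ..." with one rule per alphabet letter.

  step 0 ⇒ step 1: BBB ⇒ CA·CA·CA
    B ↦ CA
    A ↦ BA  (constrained at step 1)
    C ↦ AB  (constrained at step 1)

A->BA, B->CA, C->AB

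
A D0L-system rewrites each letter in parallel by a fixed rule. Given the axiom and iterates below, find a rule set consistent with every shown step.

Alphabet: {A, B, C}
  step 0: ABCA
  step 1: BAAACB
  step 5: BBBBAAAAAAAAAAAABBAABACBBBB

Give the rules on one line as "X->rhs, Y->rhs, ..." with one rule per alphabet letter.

A->B, B->AA, C->AC

  step 0 ⇒ step 1: ABCA ⇒ B·AA·AC·B
    A ↦ B
    B ↦ AA
    C ↦ AC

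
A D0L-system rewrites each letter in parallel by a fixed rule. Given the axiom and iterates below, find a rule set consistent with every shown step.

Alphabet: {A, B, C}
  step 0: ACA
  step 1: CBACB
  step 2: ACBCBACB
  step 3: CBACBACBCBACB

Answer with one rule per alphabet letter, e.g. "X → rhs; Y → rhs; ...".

A->CB, B->CB, C->A

  step 2 ⇒ step 3: ACBCBACB ⇒ CB·A·CB·A·CB·CB·A·CB
    A ↦ CB
    B ↦ CB
    C ↦ A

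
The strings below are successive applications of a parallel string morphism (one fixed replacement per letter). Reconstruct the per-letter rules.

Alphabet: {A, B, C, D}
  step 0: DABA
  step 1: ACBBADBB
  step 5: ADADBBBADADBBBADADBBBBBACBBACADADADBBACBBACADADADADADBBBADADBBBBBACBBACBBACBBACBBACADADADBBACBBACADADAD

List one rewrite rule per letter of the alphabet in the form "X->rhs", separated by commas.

A->BB, B->AD, C->B, D->AC

  step 0 ⇒ step 1: DABA ⇒ AC·BB·AD·BB
    A ↦ BB
    B ↦ AD
    D ↦ AC
    C ↦ B  (constrained at step 1)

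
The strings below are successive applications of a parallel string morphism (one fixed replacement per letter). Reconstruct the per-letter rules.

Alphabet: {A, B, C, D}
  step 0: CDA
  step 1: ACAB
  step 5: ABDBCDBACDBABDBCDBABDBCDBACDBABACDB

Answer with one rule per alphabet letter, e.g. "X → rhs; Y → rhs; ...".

  step 0 ⇒ step 1: CDA ⇒ A·C·AB
    A ↦ AB
    C ↦ A
    D ↦ C
    B ↦ DB  (constrained at step 1)

A->AB, B->DB, C->A, D->C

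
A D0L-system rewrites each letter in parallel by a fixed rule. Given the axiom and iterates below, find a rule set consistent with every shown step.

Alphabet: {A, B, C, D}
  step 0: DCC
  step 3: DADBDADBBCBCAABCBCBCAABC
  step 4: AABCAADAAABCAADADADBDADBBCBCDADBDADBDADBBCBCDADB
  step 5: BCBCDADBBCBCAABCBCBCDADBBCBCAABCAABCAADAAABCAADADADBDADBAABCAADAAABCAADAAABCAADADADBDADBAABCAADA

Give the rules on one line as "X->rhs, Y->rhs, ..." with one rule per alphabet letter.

A->BC, B->DA, C->DB, D->AA

  step 4 ⇒ step 5: AABCAADAAABCAADADADBDADBBCBCDADBDADBDADBBCBCDADB ⇒ BC·BC·DA·DB·BC·BC·AA·BC·BC·BC·DA·DB·BC·BC·AA·BC·AA·BC·AA·DA·AA·BC·AA·DA·DA·DB·DA·DB·AA·BC·AA·DA·AA·BC·AA·DA·AA·BC·AA·DA·DA·DB·DA·DB·AA·BC·AA·DA
    A ↦ BC
    B ↦ DA
    C ↦ DB
    D ↦ AA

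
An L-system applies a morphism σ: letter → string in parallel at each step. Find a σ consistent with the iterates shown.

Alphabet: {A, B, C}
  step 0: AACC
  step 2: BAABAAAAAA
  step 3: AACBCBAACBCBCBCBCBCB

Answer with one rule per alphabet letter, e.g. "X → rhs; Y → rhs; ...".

A->CB, B->AA, C->B

  step 2 ⇒ step 3: BAABAAAAAA ⇒ AA·CB·CB·AA·CB·CB·CB·CB·CB·CB
    A ↦ CB
    B ↦ AA
    C ↦ B  (constrained at step 0)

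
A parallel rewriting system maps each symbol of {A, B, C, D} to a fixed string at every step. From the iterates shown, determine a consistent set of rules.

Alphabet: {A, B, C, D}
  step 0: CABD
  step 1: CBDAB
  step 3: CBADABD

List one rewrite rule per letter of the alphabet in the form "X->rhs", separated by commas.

  step 0 ⇒ step 1: CABD ⇒ CB·D·A·B
    A ↦ D
    B ↦ A
    C ↦ CB
    D ↦ B

A->D, B->A, C->CB, D->B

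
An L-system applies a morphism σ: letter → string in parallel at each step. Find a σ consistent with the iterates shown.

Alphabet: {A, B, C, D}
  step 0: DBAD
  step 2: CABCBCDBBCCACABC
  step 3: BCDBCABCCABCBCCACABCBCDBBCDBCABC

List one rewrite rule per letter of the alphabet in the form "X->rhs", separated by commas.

  step 2 ⇒ step 3: CABCBCDBBCCACABC ⇒ BC·DB·CA·BC·CA·BC·BC·CA·CA·BC·BC·DB·BC·DB·CA·BC
    A ↦ DB
    B ↦ CA
    C ↦ BC
    D ↦ BC

A->DB, B->CA, C->BC, D->BC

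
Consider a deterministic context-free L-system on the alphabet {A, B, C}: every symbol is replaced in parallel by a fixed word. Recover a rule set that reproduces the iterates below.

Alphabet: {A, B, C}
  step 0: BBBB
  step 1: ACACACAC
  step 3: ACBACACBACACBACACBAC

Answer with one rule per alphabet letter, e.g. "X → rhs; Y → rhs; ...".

A->B, B->AC, C->AC

  step 0 ⇒ step 1: BBBB ⇒ AC·AC·AC·AC
    B ↦ AC
    A ↦ B  (constrained at step 1)
    C ↦ AC  (constrained at step 1)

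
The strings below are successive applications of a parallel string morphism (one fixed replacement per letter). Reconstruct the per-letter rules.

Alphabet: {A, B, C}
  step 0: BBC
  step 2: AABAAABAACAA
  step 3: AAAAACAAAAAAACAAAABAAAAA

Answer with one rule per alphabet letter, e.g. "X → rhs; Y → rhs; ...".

  step 2 ⇒ step 3: AABAAABAACAA ⇒ AA·AA·AC·AA·AA·AA·AC·AA·AA·BA·AA·AA
    A ↦ AA
    B ↦ AC
    C ↦ BA

A->AA, B->AC, C->BA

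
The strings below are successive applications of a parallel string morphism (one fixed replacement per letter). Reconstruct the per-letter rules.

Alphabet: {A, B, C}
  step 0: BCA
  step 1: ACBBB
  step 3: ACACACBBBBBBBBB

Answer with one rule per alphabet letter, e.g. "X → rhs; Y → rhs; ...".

  step 0 ⇒ step 1: BCA ⇒ AC·B·BB
    A ↦ BB
    B ↦ AC
    C ↦ B

A->BB, B->AC, C->B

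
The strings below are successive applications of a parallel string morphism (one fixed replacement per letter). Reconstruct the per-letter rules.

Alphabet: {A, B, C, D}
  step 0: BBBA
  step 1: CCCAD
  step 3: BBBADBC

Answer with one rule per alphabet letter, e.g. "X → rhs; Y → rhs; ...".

  step 0 ⇒ step 1: BBBA ⇒ C·C·C·AD
    A ↦ AD
    B ↦ C
    C ↦ D  (constrained at step 1)
    D ↦ B  (constrained at step 1)

A->AD, B->C, C->D, D->B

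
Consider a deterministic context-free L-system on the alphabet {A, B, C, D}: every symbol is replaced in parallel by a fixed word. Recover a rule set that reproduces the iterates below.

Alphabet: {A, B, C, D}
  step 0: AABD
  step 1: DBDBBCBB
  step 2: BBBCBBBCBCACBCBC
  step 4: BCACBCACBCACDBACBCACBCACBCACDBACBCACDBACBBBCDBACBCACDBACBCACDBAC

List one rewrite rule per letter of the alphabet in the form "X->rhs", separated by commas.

A->DB, B->BC, C->AC, D->BB

  step 1 ⇒ step 2: DBDBBCBB ⇒ BB·BC·BB·BC·BC·AC·BC·BC
    B ↦ BC
    C ↦ AC
    D ↦ BB
  step 0 ⇒ step 1: AABD ⇒ DB·DB·BC·BB
    A ↦ DB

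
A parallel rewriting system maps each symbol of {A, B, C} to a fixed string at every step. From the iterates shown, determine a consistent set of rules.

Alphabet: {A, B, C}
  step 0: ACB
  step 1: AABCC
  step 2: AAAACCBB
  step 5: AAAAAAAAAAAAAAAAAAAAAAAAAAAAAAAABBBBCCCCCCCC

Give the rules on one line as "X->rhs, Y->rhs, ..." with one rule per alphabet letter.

A->AA, B->CC, C->B

  step 1 ⇒ step 2: AABCC ⇒ AA·AA·CC·B·B
    A ↦ AA
    B ↦ CC
    C ↦ B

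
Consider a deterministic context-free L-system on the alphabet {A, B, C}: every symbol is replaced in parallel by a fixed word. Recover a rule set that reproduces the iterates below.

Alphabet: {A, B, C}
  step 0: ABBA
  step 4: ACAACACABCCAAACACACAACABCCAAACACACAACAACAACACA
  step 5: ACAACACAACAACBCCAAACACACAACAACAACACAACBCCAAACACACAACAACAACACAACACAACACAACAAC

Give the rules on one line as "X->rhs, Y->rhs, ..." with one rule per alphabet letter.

  step 4 ⇒ step 5: ACAACACABCCAAACACACAACABCCAAACACACAACAACAACACA ⇒ AC·A·AC·AC·A·AC·A·AC·BCC·A·A·AC·AC·AC·A·AC·A·AC·A·AC·AC·A·AC·BCC·A·A·AC·AC·AC·A·AC·A·AC·A·AC·AC·A·AC·AC·A·AC·AC·A·AC·A·AC
    A ↦ AC
    B ↦ BCC
    C ↦ A

A->AC, B->BCC, C->A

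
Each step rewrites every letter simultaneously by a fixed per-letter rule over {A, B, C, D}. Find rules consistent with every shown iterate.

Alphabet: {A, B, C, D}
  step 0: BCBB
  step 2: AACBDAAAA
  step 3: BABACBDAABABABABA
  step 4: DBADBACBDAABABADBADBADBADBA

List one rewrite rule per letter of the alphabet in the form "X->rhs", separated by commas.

  step 3 ⇒ step 4: BABACBDAABABABABA ⇒ D·BA·D·BA·CB·D·AA·BA·BA·D·BA·D·BA·D·BA·D·BA
    A ↦ BA
    B ↦ D
    C ↦ CB
    D ↦ AA

A->BA, B->D, C->CB, D->AA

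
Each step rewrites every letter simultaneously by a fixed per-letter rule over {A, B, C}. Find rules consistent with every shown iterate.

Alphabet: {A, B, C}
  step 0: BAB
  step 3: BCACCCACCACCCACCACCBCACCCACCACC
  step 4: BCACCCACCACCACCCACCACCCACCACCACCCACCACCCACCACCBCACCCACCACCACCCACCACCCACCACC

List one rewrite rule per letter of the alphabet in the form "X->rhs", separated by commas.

A->C, B->BC, C->ACC

  step 3 ⇒ step 4: BCACCCACCACCCACCACCBCACCCACCACC ⇒ BC·ACC·C·ACC·ACC·ACC·C·ACC·ACC·C·ACC·ACC·ACC·C·ACC·ACC·C·ACC·ACC·BC·ACC·C·ACC·ACC·ACC·C·ACC·ACC·C·ACC·ACC
    A ↦ C
    B ↦ BC
    C ↦ ACC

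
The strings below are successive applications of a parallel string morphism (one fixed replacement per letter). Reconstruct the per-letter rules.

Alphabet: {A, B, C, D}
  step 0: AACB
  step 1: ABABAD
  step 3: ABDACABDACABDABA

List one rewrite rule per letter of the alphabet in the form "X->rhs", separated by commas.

A->AB, B->D, C->A, D->AC

  step 0 ⇒ step 1: AACB ⇒ AB·AB·A·D
    A ↦ AB
    B ↦ D
    C ↦ A
    D ↦ AC  (constrained at step 1)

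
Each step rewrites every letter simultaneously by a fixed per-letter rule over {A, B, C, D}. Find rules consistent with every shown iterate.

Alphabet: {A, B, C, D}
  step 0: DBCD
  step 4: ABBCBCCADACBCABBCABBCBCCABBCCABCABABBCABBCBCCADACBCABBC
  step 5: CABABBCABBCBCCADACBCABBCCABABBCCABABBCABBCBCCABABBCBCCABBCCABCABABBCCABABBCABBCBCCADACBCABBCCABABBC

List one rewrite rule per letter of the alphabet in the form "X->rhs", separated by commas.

A->C, B->AB, C->BC, D->ADA

  step 4 ⇒ step 5: ABBCBCCADACBCABBCABBCBCCABBCCABCABABBCABBCBCCADACBCABBC ⇒ C·AB·AB·BC·AB·BC·BC·C·ADA·C·BC·AB·BC·C·AB·AB·BC·C·AB·AB·BC·AB·BC·BC·C·AB·AB·BC·BC·C·AB·BC·C·AB·C·AB·AB·BC·C·AB·AB·BC·AB·BC·BC·C·ADA·C·BC·AB·BC·C·AB·AB·BC
    A ↦ C
    B ↦ AB
    C ↦ BC
    D ↦ ADA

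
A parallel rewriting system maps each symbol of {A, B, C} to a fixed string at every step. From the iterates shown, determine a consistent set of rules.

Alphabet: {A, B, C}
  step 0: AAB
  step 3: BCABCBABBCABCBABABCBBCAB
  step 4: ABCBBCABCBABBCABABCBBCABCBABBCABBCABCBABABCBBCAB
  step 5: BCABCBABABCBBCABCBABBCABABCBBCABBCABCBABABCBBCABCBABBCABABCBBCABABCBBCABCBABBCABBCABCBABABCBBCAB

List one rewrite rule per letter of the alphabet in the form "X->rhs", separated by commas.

A->BC, B->AB, C->CB

  step 4 ⇒ step 5: ABCBBCABCBABBCABABCBBCABCBABBCABBCABCBABABCBBCAB ⇒ BC·AB·CB·AB·AB·CB·BC·AB·CB·AB·BC·AB·AB·CB·BC·AB·BC·AB·CB·AB·AB·CB·BC·AB·CB·AB·BC·AB·AB·CB·BC·AB·AB·CB·BC·AB·CB·AB·BC·AB·BC·AB·CB·AB·AB·CB·BC·AB
    A ↦ BC
    B ↦ AB
    C ↦ CB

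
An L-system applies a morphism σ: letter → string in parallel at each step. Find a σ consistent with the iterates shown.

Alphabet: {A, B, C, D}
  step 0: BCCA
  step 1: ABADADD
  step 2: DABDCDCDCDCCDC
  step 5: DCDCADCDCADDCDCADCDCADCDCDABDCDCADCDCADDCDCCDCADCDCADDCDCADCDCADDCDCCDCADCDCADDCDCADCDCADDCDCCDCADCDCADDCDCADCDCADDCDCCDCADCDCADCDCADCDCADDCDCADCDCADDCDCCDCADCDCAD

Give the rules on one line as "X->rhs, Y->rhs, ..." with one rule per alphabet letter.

A->D, B->AB, C->AD, D->CDC

  step 1 ⇒ step 2: ABADADD ⇒ D·AB·D·CDC·D·CDC·CDC
    A ↦ D
    B ↦ AB
    D ↦ CDC
  step 0 ⇒ step 1: BCCA ⇒ AB·AD·AD·D
    C ↦ AD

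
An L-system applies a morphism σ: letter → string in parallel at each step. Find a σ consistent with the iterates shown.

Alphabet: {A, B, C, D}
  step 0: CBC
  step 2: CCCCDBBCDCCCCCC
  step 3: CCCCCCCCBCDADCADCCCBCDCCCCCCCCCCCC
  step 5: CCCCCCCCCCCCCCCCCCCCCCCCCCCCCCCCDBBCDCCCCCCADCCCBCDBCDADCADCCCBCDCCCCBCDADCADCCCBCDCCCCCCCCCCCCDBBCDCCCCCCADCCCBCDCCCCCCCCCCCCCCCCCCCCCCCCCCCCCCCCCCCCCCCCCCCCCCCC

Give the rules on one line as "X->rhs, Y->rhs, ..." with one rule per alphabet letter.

  step 2 ⇒ step 3: CCCCDBBCDCCCCCC ⇒ CC·CC·CC·CC·BCD·ADC·ADC·CC·BCD·CC·CC·CC·CC·CC·CC
    B ↦ ADC
    C ↦ CC
    D ↦ BCD
    A ↦ DB  (constrained at step 3)

A->DB, B->ADC, C->CC, D->BCD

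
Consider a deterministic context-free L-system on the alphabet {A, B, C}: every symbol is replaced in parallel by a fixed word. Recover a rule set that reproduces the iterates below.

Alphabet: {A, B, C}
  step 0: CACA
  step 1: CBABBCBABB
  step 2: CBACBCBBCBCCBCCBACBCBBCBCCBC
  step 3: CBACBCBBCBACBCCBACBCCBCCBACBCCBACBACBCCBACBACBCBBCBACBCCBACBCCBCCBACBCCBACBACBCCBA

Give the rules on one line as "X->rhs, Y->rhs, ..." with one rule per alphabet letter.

A->BB, B->CBC, C->CBA

  step 2 ⇒ step 3: CBACBCBBCBCCBCCBACBCBBCBCCBC ⇒ CBA·CBC·BB·CBA·CBC·CBA·CBC·CBC·CBA·CBC·CBA·CBA·CBC·CBA·CBA·CBC·BB·CBA·CBC·CBA·CBC·CBC·CBA·CBC·CBA·CBA·CBC·CBA
    A ↦ BB
    B ↦ CBC
    C ↦ CBA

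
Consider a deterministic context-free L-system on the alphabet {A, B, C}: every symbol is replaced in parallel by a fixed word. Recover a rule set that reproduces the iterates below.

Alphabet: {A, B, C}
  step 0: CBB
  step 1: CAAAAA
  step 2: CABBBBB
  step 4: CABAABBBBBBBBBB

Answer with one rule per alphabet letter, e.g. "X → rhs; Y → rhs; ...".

A->B, B->AA, C->CA

  step 1 ⇒ step 2: CAAAAA ⇒ CA·B·B·B·B·B
    A ↦ B
    C ↦ CA
  step 0 ⇒ step 1: CBB ⇒ CA·AA·AA
    B ↦ AA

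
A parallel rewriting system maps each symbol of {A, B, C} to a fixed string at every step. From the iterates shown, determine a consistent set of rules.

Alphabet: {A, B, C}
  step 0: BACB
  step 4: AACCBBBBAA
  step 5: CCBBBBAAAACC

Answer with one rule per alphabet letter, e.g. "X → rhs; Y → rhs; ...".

A->C, B->A, C->BB

  step 4 ⇒ step 5: AACCBBBBAA ⇒ C·C·BB·BB·A·A·A·A·C·C
    A ↦ C
    B ↦ A
    C ↦ BB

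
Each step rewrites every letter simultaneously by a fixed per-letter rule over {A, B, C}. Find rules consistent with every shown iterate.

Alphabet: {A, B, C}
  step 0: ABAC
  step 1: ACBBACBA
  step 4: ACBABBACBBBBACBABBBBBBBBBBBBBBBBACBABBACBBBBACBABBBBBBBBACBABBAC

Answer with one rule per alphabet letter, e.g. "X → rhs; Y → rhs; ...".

  step 0 ⇒ step 1: ABAC ⇒ AC·BB·AC·BA
    A ↦ AC
    B ↦ BB
    C ↦ BA

A->AC, B->BB, C->BA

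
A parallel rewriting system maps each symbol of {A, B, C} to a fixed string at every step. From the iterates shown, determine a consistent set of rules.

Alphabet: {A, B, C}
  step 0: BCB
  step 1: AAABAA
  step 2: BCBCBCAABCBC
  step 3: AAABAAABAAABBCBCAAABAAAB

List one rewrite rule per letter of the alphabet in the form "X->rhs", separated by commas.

A->BC, B->AA, C->AB

  step 2 ⇒ step 3: BCBCBCAABCBC ⇒ AA·AB·AA·AB·AA·AB·BC·BC·AA·AB·AA·AB
    A ↦ BC
    B ↦ AA
    C ↦ AB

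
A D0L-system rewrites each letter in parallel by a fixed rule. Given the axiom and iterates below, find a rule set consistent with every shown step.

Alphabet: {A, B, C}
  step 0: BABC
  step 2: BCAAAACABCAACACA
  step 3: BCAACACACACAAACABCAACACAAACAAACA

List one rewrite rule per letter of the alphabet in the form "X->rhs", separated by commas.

  step 2 ⇒ step 3: BCAAAACABCAACACA ⇒ BC·AA·CA·CA·CA·CA·AA·CA·BC·AA·CA·CA·AA·CA·AA·CA
    A ↦ CA
    B ↦ BC
    C ↦ AA

A->CA, B->BC, C->AA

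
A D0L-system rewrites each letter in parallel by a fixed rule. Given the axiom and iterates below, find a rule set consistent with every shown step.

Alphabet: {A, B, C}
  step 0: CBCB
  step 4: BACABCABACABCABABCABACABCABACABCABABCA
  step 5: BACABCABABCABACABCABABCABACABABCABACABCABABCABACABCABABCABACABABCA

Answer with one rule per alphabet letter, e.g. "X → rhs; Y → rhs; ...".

A->CA, B->BA, C->B

  step 4 ⇒ step 5: BACABCABACABCABABCABACABCABACABCABABCA ⇒ BA·CA·B·CA·BA·B·CA·BA·CA·B·CA·BA·B·CA·BA·CA·BA·B·CA·BA·CA·B·CA·BA·B·CA·BA·CA·B·CA·BA·B·CA·BA·CA·BA·B·CA
    A ↦ CA
    B ↦ BA
    C ↦ B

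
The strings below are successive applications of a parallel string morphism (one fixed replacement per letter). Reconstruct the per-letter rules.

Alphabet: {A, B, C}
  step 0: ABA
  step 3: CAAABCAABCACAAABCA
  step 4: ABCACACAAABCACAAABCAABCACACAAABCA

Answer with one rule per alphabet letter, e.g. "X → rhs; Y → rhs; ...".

A->CA, B->A, C->AB

  step 3 ⇒ step 4: CAAABCAABCACAAABCA ⇒ AB·CA·CA·CA·A·AB·CA·CA·A·AB·CA·AB·CA·CA·CA·A·AB·CA
    A ↦ CA
    B ↦ A
    C ↦ AB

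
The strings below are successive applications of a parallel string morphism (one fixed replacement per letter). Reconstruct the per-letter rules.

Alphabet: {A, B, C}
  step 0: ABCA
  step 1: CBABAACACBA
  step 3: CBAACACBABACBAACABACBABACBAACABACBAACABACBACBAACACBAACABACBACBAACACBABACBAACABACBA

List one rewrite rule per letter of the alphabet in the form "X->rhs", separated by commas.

  step 0 ⇒ step 1: ABCA ⇒ CBA·BA·ACA·CBA
    A ↦ CBA
    B ↦ BA
    C ↦ ACA

A->CBA, B->BA, C->ACA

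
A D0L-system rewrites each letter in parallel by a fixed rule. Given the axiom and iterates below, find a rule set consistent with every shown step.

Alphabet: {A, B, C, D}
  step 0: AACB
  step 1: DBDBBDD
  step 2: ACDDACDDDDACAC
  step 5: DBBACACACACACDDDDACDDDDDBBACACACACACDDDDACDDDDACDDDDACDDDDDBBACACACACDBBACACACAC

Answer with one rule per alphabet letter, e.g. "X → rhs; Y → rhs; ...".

A->DB, B->DD, C->B, D->AC

  step 1 ⇒ step 2: DBDBBDD ⇒ AC·DD·AC·DD·DD·AC·AC
    B ↦ DD
    D ↦ AC
  step 0 ⇒ step 1: AACB ⇒ DB·DB·B·DD
    A ↦ DB
  step 0 ⇒ step 1: AACB ⇒ DB·DB·B·DD
    C ↦ B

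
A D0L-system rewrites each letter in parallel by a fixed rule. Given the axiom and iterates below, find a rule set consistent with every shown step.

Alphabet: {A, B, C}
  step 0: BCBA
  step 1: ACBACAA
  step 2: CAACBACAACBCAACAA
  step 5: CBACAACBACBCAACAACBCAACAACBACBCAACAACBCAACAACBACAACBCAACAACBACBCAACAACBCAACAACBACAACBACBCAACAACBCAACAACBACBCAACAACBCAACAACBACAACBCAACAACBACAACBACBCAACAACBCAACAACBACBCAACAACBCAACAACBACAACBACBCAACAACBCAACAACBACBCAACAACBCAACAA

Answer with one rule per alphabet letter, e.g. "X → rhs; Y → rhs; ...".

  step 1 ⇒ step 2: ACBACAA ⇒ CAA·CB·A·CAA·CB·CAA·CAA
    A ↦ CAA
    B ↦ A
    C ↦ CB

A->CAA, B->A, C->CB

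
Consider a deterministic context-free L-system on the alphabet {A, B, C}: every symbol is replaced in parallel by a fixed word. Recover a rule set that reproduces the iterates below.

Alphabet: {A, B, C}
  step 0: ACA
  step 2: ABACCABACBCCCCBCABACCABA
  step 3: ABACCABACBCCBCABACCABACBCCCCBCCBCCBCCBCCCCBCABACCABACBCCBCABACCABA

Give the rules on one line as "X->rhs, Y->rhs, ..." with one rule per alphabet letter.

A->ABA, B->CC, C->CBC

  step 2 ⇒ step 3: ABACCABACBCCCCBCABACCABA ⇒ ABA·CC·ABA·CBC·CBC·ABA·CC·ABA·CBC·CC·CBC·CBC·CBC·CBC·CC·CBC·ABA·CC·ABA·CBC·CBC·ABA·CC·ABA
    A ↦ ABA
    B ↦ CC
    C ↦ CBC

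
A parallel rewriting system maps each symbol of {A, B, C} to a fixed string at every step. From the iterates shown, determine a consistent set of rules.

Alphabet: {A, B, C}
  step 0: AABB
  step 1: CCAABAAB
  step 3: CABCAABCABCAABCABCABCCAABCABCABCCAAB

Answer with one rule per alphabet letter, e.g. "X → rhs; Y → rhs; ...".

A->C, B->AAB, C->CAB

  step 0 ⇒ step 1: AABB ⇒ C·C·AAB·AAB
    A ↦ C
    B ↦ AAB
    C ↦ CAB  (constrained at step 1)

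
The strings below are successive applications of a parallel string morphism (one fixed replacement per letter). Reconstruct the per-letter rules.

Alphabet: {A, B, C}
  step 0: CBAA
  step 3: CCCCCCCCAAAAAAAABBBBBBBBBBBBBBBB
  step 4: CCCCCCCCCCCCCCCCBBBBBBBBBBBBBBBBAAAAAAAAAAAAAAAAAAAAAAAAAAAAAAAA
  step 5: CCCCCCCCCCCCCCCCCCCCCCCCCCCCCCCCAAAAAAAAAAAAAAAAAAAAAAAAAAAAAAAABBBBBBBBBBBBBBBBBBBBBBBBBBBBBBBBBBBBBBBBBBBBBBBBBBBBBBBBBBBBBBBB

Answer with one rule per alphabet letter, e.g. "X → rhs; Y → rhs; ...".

  step 4 ⇒ step 5: CCCCCCCCCCCCCCCCBBBBBBBBBBBBBBBBAAAAAAAAAAAAAAAAAAAAAAAAAAAAAAAA ⇒ CC·CC·CC·CC·CC·CC·CC·CC·CC·CC·CC·CC·CC·CC·CC·CC·AA·AA·AA·AA·AA·AA·AA·AA·AA·AA·AA·AA·AA·AA·AA·AA·BB·BB·BB·BB·BB·BB·BB·BB·BB·BB·BB·BB·BB·BB·BB·BB·BB·BB·BB·BB·BB·BB·BB·BB·BB·BB·BB·BB·BB·BB·BB·BB
    A ↦ BB
    B ↦ AA
    C ↦ CC

A->BB, B->AA, C->CC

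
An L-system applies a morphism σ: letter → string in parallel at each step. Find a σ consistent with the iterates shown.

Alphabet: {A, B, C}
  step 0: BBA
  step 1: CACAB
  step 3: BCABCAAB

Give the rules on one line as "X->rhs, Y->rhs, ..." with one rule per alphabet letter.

A->B, B->CA, C->A

  step 0 ⇒ step 1: BBA ⇒ CA·CA·B
    A ↦ B
    B ↦ CA
    C ↦ A  (constrained at step 1)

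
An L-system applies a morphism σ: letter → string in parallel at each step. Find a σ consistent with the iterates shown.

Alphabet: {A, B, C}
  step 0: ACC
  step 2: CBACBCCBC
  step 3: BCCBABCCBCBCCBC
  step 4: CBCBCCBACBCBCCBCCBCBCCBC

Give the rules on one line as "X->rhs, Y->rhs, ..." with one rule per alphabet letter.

  step 3 ⇒ step 4: BCCBABCCBCBCCBC ⇒ C·BC·BC·C·BA·C·BC·BC·C·BC·C·BC·BC·C·BC
    A ↦ BA
    B ↦ C
    C ↦ BC

A->BA, B->C, C->BC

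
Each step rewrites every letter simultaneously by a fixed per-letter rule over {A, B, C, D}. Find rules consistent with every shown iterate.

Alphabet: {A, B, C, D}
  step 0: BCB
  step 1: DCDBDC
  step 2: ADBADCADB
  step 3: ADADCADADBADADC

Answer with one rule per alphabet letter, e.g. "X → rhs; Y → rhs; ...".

A->AD, B->DC, C->DB, D->A

  step 2 ⇒ step 3: ADBADCADB ⇒ AD·A·DC·AD·A·DB·AD·A·DC
    A ↦ AD
    B ↦ DC
    C ↦ DB
    D ↦ A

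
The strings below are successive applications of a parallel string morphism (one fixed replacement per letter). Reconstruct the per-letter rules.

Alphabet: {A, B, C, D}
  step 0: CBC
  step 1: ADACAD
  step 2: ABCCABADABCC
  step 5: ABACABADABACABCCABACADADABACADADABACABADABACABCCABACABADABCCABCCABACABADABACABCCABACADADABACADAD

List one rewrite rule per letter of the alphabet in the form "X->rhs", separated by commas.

A->AB, B->AC, C->AD, D->CC

  step 1 ⇒ step 2: ADACAD ⇒ AB·CC·AB·AD·AB·CC
    A ↦ AB
    C ↦ AD
    D ↦ CC
  step 0 ⇒ step 1: CBC ⇒ AD·AC·AD
    B ↦ AC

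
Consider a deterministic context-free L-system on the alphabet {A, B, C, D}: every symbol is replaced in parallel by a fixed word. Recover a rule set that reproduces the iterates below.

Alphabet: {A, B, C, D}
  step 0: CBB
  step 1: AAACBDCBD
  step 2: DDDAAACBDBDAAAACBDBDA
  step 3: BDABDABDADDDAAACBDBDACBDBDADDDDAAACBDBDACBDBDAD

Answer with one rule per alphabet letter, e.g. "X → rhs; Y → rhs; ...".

A->D, B->CBD, C->AAA, D->BDA

  step 2 ⇒ step 3: DDDAAACBDBDAAAACBDBDA ⇒ BDA·BDA·BDA·D·D·D·AAA·CBD·BDA·CBD·BDA·D·D·D·D·AAA·CBD·BDA·CBD·BDA·D
    A ↦ D
    B ↦ CBD
    C ↦ AAA
    D ↦ BDA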